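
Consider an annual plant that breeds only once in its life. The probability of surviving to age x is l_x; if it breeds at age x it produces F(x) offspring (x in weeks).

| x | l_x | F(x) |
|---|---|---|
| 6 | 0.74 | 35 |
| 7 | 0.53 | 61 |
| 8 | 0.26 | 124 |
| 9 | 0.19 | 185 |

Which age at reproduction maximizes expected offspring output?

9

Expected offspring if breeding at age x = l_x × F(x):
  age 6: 0.74 × 35 = 25.900
  age 7: 0.53 × 61 = 32.330
  age 8: 0.26 × 124 = 32.240
  age 9: 0.19 × 185 = 35.150
Maximum at age 9 (35.150).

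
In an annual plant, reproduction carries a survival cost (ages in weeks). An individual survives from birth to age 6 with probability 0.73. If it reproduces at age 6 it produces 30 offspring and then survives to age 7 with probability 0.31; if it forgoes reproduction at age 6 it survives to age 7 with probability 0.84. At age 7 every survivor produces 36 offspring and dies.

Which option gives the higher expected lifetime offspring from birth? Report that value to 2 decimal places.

30.05

breed at age 6: R₀ = 0.73 × (30 + 0.31 × 36) = 0.73 × 41.1600 = 30.0468
delay to age 7: R₀ = 0.73 × (0.84 × 36) = 0.73 × 30.2400 = 22.0752
Higher: breed at age 6 (30.0468).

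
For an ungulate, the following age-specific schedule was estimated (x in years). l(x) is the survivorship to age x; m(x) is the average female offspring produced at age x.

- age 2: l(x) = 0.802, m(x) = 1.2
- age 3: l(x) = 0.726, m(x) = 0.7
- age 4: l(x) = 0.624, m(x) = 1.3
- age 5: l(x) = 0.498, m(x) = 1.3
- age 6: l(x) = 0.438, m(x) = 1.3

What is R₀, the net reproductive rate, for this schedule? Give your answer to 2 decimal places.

R₀ = Σ l(x) m(x):
  age 2: 0.802 × 1.2 = 0.9624
  age 3: 0.726 × 0.7 = 0.5082
  age 4: 0.624 × 1.3 = 0.8112
  age 5: 0.498 × 1.3 = 0.6474
  age 6: 0.438 × 1.3 = 0.5694
R₀ = 0.9624 + 0.5082 + 0.8112 + 0.6474 + 0.5694 = 3.4986

3.50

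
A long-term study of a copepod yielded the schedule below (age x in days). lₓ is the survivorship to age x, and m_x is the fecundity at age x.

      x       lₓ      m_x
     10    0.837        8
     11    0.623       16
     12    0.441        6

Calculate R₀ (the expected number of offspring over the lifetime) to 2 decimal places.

R₀ = Σ lₓ m_x:
  age 10: 0.837 × 8 = 6.6960
  age 11: 0.623 × 16 = 9.9680
  age 12: 0.441 × 6 = 2.6460
R₀ = 6.6960 + 9.9680 + 2.6460 = 19.3100

19.31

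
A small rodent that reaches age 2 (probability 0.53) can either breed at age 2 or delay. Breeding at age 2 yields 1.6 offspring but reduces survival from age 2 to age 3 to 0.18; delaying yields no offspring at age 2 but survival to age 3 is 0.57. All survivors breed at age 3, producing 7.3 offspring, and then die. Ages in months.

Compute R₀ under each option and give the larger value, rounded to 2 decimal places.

2.21

breed at age 2: R₀ = 0.53 × (1.6 + 0.18 × 7.3) = 0.53 × 2.9140 = 1.5444
delay to age 3: R₀ = 0.53 × (0.57 × 7.3) = 0.53 × 4.1610 = 2.2053
Higher: delay to age 3 (2.2053).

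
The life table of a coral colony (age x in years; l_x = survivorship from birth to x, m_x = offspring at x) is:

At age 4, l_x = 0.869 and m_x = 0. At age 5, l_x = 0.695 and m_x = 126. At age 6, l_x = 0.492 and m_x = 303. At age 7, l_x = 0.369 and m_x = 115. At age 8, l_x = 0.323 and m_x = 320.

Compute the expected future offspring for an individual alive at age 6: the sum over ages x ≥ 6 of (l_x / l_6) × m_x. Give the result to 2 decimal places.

l_6 = 0.492. Conditional survival from age 6 to x is l_x / l_6.
  x=6: (0.492/0.492) × 303 = 303.0000
  x=7: (0.369/0.492) × 115 = 86.2500
  x=8: (0.323/0.492) × 320 = 210.0813
Sum = 303.0000 + 86.2500 + 210.0813 = 599.3313

599.33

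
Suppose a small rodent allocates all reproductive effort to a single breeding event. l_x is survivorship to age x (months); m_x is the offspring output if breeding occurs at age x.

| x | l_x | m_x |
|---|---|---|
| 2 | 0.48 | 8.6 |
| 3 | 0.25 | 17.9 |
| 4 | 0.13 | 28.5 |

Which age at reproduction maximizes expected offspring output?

Expected offspring if breeding at age x = l_x × m_x:
  age 2: 0.48 × 8.6 = 4.128
  age 3: 0.25 × 17.9 = 4.475
  age 4: 0.13 × 28.5 = 3.705
Maximum at age 3 (4.475).

3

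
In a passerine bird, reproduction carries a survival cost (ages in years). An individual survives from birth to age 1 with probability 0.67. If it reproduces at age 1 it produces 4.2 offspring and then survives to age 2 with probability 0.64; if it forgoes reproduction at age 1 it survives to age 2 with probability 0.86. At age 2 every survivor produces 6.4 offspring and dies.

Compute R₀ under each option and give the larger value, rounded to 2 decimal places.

breed at age 1: R₀ = 0.67 × (4.2 + 0.64 × 6.4) = 0.67 × 8.2960 = 5.5583
delay to age 2: R₀ = 0.67 × (0.86 × 6.4) = 0.67 × 5.5040 = 3.6877
Higher: breed at age 1 (5.5583).

5.56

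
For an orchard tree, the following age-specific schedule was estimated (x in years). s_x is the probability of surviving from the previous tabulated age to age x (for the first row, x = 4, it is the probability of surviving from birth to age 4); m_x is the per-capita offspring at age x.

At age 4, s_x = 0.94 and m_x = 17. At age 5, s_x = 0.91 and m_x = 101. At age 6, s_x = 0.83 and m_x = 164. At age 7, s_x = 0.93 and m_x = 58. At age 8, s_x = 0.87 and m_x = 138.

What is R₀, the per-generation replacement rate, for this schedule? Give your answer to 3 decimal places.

336.382

Survivorship from birth: l_x = s_4·s_5·…·s_x.
  l_4 = 0.94000
  l_5 = 0.85540
  l_6 = 0.70998
  l_7 = 0.66028
  l_8 = 0.57445
R₀ = Σ l_x m_x:
  age 4: 0.94000 × 17 = 15.9800
  age 5: 0.85540 × 101 = 86.3954
  age 6: 0.70998 × 164 = 116.4367
  age 7: 0.66028 × 58 = 38.2962
  age 8: 0.57445 × 138 = 79.2741
R₀ = 15.9800 + 86.3954 + 116.4367 + 38.2962 + 79.2741 = 336.3825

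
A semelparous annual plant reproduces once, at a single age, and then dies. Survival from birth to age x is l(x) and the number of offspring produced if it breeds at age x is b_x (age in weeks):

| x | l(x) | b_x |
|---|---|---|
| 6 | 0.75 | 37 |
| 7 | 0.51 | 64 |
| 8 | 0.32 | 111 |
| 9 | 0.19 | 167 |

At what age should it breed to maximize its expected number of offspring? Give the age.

8

Expected offspring if breeding at age x = l(x) × b_x:
  age 6: 0.75 × 37 = 27.750
  age 7: 0.51 × 64 = 32.640
  age 8: 0.32 × 111 = 35.520
  age 9: 0.19 × 167 = 31.730
Maximum at age 8 (35.520).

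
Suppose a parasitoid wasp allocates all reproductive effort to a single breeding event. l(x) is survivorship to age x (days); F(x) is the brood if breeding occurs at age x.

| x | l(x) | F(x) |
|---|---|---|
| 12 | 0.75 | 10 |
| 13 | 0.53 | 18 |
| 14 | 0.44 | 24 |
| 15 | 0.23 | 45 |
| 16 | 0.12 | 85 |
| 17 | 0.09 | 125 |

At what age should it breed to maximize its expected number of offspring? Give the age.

17

Expected offspring if breeding at age x = l(x) × F(x):
  age 12: 0.75 × 10 = 7.500
  age 13: 0.53 × 18 = 9.540
  age 14: 0.44 × 24 = 10.560
  age 15: 0.23 × 45 = 10.350
  age 16: 0.12 × 85 = 10.200
  age 17: 0.09 × 125 = 11.250
Maximum at age 17 (11.250).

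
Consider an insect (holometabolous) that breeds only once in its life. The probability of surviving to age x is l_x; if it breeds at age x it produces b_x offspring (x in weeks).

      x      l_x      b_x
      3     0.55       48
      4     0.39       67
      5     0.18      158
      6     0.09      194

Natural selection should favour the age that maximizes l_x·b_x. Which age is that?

5

Expected offspring if breeding at age x = l_x × b_x:
  age 3: 0.55 × 48 = 26.400
  age 4: 0.39 × 67 = 26.130
  age 5: 0.18 × 158 = 28.440
  age 6: 0.09 × 194 = 17.460
Maximum at age 5 (28.440).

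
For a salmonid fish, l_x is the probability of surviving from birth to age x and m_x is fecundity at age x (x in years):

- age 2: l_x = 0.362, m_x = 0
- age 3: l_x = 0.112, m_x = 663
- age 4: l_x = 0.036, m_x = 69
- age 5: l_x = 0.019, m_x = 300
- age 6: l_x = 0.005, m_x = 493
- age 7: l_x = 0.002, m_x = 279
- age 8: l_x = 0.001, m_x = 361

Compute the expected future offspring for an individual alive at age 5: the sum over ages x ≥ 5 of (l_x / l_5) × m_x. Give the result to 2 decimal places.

l_5 = 0.019. Conditional survival from age 5 to x is l_x / l_5.
  x=5: (0.019/0.019) × 300 = 300.0000
  x=6: (0.005/0.019) × 493 = 129.7368
  x=7: (0.002/0.019) × 279 = 29.3684
  x=8: (0.001/0.019) × 361 = 19.0000
Sum = 300.0000 + 129.7368 + 29.3684 + 19.0000 = 478.1053

478.11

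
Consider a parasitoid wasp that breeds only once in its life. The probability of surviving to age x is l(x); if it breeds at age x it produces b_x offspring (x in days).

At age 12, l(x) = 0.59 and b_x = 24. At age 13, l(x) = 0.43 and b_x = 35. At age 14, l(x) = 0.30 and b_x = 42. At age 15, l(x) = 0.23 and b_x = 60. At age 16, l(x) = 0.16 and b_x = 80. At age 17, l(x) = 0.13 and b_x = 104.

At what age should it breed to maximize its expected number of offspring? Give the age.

Expected offspring if breeding at age x = l(x) × b_x:
  age 12: 0.59 × 24 = 14.160
  age 13: 0.43 × 35 = 15.050
  age 14: 0.30 × 42 = 12.600
  age 15: 0.23 × 60 = 13.800
  age 16: 0.16 × 80 = 12.800
  age 17: 0.13 × 104 = 13.520
Maximum at age 13 (15.050).

13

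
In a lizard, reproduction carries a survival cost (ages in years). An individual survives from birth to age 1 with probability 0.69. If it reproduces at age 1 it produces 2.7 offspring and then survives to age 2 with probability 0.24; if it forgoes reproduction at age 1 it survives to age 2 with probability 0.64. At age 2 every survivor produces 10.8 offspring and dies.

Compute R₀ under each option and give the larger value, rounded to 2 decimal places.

4.77

breed at age 1: R₀ = 0.69 × (2.7 + 0.24 × 10.8) = 0.69 × 5.2920 = 3.6515
delay to age 2: R₀ = 0.69 × (0.64 × 10.8) = 0.69 × 6.9120 = 4.7693
Higher: delay to age 2 (4.7693).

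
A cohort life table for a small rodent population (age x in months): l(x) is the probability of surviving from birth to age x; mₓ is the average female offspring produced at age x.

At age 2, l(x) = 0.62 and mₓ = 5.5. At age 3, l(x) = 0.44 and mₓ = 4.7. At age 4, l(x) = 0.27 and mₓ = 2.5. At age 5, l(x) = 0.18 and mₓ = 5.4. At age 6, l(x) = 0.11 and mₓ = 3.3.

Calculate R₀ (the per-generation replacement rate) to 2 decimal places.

R₀ = Σ l(x) mₓ:
  age 2: 0.62 × 5.5 = 3.4100
  age 3: 0.44 × 4.7 = 2.0680
  age 4: 0.27 × 2.5 = 0.6750
  age 5: 0.18 × 5.4 = 0.9720
  age 6: 0.11 × 3.3 = 0.3630
R₀ = 3.4100 + 2.0680 + 0.6750 + 0.9720 + 0.3630 = 7.4880

7.49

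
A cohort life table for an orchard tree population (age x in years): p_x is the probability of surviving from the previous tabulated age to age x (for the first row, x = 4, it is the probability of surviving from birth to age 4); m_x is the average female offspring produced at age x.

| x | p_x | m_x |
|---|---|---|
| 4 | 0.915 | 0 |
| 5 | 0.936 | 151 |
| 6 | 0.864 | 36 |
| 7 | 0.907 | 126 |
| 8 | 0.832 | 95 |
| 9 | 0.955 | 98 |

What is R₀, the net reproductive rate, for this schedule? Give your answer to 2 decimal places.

345.83

Survivorship from birth: l_x = p_4·p_5·…·p_x.
  l_4 = 0.91500
  l_5 = 0.85644
  l_6 = 0.73996
  l_7 = 0.67115
  l_8 = 0.55839
  l_9 = 0.53327
R₀ = Σ l_x m_x:
  age 4: 0.91500 × 0 = 0.0000
  age 5: 0.85644 × 151 = 129.3224
  age 6: 0.73996 × 36 = 26.6386
  age 7: 0.67115 × 126 = 84.5649
  age 8: 0.55839 × 95 = 53.0471
  age 9: 0.53327 × 98 = 52.2605
R₀ = 0.0000 + 129.3224 + 26.6386 + 84.5649 + 53.0471 + 52.2605 = 345.8334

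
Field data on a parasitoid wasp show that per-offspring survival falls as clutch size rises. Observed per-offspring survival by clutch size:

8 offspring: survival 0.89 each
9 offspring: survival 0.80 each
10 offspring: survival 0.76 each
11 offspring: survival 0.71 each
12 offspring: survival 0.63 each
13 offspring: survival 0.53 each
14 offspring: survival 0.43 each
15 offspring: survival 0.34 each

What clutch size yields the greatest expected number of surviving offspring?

11

Expected surviving offspring = c × s(c):
  c=8: 8 × 0.89 = 7.120
  c=9: 9 × 0.80 = 7.200
  c=10: 10 × 0.76 = 7.600
  c=11: 11 × 0.71 = 7.810
  c=12: 12 × 0.63 = 7.560
  c=13: 13 × 0.53 = 6.890
  c=14: 14 × 0.43 = 6.020
  c=15: 15 × 0.34 = 5.100
Maximum at c = 11 (7.810 surviving offspring).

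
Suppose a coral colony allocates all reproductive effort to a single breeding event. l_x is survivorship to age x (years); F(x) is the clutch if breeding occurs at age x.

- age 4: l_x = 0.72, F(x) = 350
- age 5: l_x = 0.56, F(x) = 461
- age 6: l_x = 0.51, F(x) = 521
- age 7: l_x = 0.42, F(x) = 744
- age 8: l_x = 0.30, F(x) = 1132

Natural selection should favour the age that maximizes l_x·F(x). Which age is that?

8

Expected offspring if breeding at age x = l_x × F(x):
  age 4: 0.72 × 350 = 252.000
  age 5: 0.56 × 461 = 258.160
  age 6: 0.51 × 521 = 265.710
  age 7: 0.42 × 744 = 312.480
  age 8: 0.30 × 1132 = 339.600
Maximum at age 8 (339.600).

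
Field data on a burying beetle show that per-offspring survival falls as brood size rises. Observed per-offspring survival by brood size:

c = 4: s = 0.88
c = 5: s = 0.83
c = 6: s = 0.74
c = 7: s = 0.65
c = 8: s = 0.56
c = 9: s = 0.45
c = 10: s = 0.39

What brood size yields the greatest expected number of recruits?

Expected recruits = c × s(c):
  c=4: 4 × 0.88 = 3.520
  c=5: 5 × 0.83 = 4.150
  c=6: 6 × 0.74 = 4.440
  c=7: 7 × 0.65 = 4.550
  c=8: 8 × 0.56 = 4.480
  c=9: 9 × 0.45 = 4.050
  c=10: 10 × 0.39 = 3.900
Maximum at c = 7 (4.550 recruits).

7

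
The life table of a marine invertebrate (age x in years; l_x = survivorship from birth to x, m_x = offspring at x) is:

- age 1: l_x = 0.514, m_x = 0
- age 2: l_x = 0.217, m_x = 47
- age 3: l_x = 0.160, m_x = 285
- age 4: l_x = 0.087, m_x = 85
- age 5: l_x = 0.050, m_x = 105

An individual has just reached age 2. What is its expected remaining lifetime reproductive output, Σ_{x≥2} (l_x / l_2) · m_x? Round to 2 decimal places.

l_2 = 0.217. Conditional survival from age 2 to x is l_x / l_2.
  x=2: (0.217/0.217) × 47 = 47.0000
  x=3: (0.160/0.217) × 285 = 210.1382
  x=4: (0.087/0.217) × 85 = 34.0783
  x=5: (0.050/0.217) × 105 = 24.1935
Sum = 47.0000 + 210.1382 + 34.0783 + 24.1935 = 315.4101

315.41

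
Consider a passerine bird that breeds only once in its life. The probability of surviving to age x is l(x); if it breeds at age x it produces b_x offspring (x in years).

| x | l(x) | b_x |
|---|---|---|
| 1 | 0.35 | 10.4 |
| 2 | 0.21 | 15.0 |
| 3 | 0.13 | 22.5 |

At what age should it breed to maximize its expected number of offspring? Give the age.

1

Expected offspring if breeding at age x = l(x) × b_x:
  age 1: 0.35 × 10.4 = 3.640
  age 2: 0.21 × 15.0 = 3.150
  age 3: 0.13 × 22.5 = 2.925
Maximum at age 1 (3.640).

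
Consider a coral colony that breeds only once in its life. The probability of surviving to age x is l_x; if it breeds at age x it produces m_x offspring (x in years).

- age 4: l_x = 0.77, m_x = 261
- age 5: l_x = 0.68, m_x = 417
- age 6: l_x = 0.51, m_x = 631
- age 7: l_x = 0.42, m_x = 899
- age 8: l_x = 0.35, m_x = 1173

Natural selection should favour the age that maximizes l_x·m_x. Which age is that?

8

Expected offspring if breeding at age x = l_x × m_x:
  age 4: 0.77 × 261 = 200.970
  age 5: 0.68 × 417 = 283.560
  age 6: 0.51 × 631 = 321.810
  age 7: 0.42 × 899 = 377.580
  age 8: 0.35 × 1173 = 410.550
Maximum at age 8 (410.550).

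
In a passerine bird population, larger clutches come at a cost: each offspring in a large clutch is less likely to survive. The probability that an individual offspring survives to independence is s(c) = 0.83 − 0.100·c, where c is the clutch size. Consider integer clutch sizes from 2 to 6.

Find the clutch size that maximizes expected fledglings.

4

Expected fledglings = c × s(c):
  c=2: 2 × 0.630 = 1.260
  c=3: 3 × 0.530 = 1.590
  c=4: 4 × 0.430 = 1.720
  c=5: 5 × 0.330 = 1.650
  c=6: 6 × 0.230 = 1.380
Maximum at c = 4 (1.720 fledglings).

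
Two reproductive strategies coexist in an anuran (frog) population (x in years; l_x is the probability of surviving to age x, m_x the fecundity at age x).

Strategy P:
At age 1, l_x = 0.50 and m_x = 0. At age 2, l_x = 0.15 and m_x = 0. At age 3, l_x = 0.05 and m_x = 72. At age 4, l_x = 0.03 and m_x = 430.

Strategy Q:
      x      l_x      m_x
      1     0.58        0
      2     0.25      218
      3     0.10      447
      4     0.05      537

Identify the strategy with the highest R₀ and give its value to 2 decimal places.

126.05

Strategy P: R₀ = 0.50×0 + 0.15×0 + 0.05×72 + 0.03×430 = 16.5000
Strategy Q: R₀ = 0.58×0 + 0.25×218 + 0.10×447 + 0.05×537 = 126.0500
Highest R₀: strategy Q with 126.0500.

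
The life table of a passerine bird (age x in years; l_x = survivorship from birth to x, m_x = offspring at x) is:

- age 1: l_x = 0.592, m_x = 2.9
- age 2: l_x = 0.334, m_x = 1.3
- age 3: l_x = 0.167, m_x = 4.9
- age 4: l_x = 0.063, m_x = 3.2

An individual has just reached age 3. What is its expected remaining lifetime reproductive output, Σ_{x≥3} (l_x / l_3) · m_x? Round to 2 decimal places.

l_3 = 0.167. Conditional survival from age 3 to x is l_x / l_3.
  x=3: (0.167/0.167) × 4.9 = 4.9000
  x=4: (0.063/0.167) × 3.2 = 1.2072
Sum = 4.9000 + 1.2072 = 6.1072

6.11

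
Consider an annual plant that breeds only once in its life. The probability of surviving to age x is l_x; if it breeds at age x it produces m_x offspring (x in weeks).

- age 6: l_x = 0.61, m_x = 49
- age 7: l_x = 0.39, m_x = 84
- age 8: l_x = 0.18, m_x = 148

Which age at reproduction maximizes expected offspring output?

Expected offspring if breeding at age x = l_x × m_x:
  age 6: 0.61 × 49 = 29.890
  age 7: 0.39 × 84 = 32.760
  age 8: 0.18 × 148 = 26.640
Maximum at age 7 (32.760).

7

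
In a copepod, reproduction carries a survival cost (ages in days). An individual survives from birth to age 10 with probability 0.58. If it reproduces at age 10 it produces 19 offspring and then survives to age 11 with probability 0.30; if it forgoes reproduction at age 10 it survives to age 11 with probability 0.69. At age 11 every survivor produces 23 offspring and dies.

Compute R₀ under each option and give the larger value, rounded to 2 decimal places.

15.02

breed at age 10: R₀ = 0.58 × (19 + 0.30 × 23) = 0.58 × 25.9000 = 15.0220
delay to age 11: R₀ = 0.58 × (0.69 × 23) = 0.58 × 15.8700 = 9.2046
Higher: breed at age 10 (15.0220).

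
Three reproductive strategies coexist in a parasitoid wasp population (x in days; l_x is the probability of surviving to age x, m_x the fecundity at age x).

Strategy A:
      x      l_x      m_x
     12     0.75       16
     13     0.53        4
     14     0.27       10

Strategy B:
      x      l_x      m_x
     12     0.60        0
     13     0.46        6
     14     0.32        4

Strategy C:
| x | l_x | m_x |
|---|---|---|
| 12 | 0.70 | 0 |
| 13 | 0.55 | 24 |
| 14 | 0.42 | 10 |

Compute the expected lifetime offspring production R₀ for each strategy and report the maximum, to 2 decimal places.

Strategy A: R₀ = 0.75×16 + 0.53×4 + 0.27×10 = 16.8200
Strategy B: R₀ = 0.60×0 + 0.46×6 + 0.32×4 = 4.0400
Strategy C: R₀ = 0.70×0 + 0.55×24 + 0.42×10 = 17.4000
Highest R₀: strategy C with 17.4000.

17.40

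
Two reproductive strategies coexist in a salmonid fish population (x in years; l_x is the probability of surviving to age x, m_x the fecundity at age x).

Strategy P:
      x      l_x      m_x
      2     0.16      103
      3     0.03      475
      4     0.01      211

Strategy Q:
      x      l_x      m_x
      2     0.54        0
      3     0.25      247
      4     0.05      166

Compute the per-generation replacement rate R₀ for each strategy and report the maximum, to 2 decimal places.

70.05

Strategy P: R₀ = 0.16×103 + 0.03×475 + 0.01×211 = 32.8400
Strategy Q: R₀ = 0.54×0 + 0.25×247 + 0.05×166 = 70.0500
Highest R₀: strategy Q with 70.0500.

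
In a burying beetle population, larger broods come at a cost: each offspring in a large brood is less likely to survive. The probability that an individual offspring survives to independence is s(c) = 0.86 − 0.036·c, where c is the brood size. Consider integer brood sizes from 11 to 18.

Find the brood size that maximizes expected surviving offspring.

Expected surviving offspring = c × s(c):
  c=11: 11 × 0.464 = 5.104
  c=12: 12 × 0.428 = 5.136
  c=13: 13 × 0.392 = 5.096
  c=14: 14 × 0.356 = 4.984
  c=15: 15 × 0.320 = 4.800
  c=16: 16 × 0.284 = 4.544
  c=17: 17 × 0.248 = 4.216
  c=18: 18 × 0.212 = 3.816
Maximum at c = 12 (5.136 surviving offspring).

12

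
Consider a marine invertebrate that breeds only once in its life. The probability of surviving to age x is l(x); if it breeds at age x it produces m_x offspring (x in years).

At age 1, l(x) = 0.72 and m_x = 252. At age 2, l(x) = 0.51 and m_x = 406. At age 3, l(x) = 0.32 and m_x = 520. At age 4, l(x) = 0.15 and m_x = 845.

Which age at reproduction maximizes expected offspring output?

Expected offspring if breeding at age x = l(x) × m_x:
  age 1: 0.72 × 252 = 181.440
  age 2: 0.51 × 406 = 207.060
  age 3: 0.32 × 520 = 166.400
  age 4: 0.15 × 845 = 126.750
Maximum at age 2 (207.060).

2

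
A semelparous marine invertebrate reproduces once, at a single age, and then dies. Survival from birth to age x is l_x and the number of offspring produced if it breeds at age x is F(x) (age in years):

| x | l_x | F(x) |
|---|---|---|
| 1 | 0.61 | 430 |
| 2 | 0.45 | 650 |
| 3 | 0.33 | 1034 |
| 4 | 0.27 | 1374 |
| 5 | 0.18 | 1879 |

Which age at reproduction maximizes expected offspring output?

Expected offspring if breeding at age x = l_x × F(x):
  age 1: 0.61 × 430 = 262.300
  age 2: 0.45 × 650 = 292.500
  age 3: 0.33 × 1034 = 341.220
  age 4: 0.27 × 1374 = 370.980
  age 5: 0.18 × 1879 = 338.220
Maximum at age 4 (370.980).

4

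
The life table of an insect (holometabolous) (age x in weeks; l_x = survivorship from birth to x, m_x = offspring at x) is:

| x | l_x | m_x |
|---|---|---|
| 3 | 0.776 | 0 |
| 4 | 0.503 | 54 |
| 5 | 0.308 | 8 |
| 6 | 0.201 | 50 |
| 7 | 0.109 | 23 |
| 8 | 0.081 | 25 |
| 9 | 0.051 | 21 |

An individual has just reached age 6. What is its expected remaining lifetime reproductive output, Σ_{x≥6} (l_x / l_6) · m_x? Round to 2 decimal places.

l_6 = 0.201. Conditional survival from age 6 to x is l_x / l_6.
  x=6: (0.201/0.201) × 50 = 50.0000
  x=7: (0.109/0.201) × 23 = 12.4726
  x=8: (0.081/0.201) × 25 = 10.0746
  x=9: (0.051/0.201) × 21 = 5.3284
Sum = 50.0000 + 12.4726 + 10.0746 + 5.3284 = 77.8756

77.88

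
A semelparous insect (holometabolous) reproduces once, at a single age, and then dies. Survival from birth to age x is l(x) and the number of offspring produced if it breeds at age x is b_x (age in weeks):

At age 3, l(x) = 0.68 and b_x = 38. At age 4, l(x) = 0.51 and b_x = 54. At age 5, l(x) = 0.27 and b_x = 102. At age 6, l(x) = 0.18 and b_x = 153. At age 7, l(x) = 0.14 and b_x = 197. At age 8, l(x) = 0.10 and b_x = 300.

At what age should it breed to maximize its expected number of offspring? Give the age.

8

Expected offspring if breeding at age x = l(x) × b_x:
  age 3: 0.68 × 38 = 25.840
  age 4: 0.51 × 54 = 27.540
  age 5: 0.27 × 102 = 27.540
  age 6: 0.18 × 153 = 27.540
  age 7: 0.14 × 197 = 27.580
  age 8: 0.10 × 300 = 30.000
Maximum at age 8 (30.000).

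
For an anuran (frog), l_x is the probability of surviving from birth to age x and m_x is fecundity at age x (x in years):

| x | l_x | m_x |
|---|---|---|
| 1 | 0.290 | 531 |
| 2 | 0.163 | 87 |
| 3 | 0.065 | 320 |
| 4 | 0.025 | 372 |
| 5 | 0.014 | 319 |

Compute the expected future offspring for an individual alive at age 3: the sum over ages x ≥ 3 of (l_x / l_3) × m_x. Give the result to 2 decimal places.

531.78

l_3 = 0.065. Conditional survival from age 3 to x is l_x / l_3.
  x=3: (0.065/0.065) × 320 = 320.0000
  x=4: (0.025/0.065) × 372 = 143.0769
  x=5: (0.014/0.065) × 319 = 68.7077
Sum = 320.0000 + 143.0769 + 68.7077 = 531.7846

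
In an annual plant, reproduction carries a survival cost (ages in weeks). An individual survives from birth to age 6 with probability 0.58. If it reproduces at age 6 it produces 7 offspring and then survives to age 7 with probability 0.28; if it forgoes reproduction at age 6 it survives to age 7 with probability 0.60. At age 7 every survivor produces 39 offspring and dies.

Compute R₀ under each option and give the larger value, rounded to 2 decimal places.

13.57

breed at age 6: R₀ = 0.58 × (7 + 0.28 × 39) = 0.58 × 17.9200 = 10.3936
delay to age 7: R₀ = 0.58 × (0.60 × 39) = 0.58 × 23.4000 = 13.5720
Higher: delay to age 7 (13.5720).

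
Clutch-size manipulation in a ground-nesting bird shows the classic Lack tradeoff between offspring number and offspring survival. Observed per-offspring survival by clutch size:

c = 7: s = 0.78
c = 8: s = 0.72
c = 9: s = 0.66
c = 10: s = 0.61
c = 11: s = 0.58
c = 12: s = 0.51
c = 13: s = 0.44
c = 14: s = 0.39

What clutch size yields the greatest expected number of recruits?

Expected recruits = c × s(c):
  c=7: 7 × 0.78 = 5.460
  c=8: 8 × 0.72 = 5.760
  c=9: 9 × 0.66 = 5.940
  c=10: 10 × 0.61 = 6.100
  c=11: 11 × 0.58 = 6.380
  c=12: 12 × 0.51 = 6.120
  c=13: 13 × 0.44 = 5.720
  c=14: 14 × 0.39 = 5.460
Maximum at c = 11 (6.380 recruits).

11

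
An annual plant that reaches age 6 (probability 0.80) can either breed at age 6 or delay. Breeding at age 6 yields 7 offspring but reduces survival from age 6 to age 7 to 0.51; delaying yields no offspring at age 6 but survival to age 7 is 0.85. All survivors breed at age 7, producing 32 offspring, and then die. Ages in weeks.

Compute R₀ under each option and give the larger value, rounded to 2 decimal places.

breed at age 6: R₀ = 0.80 × (7 + 0.51 × 32) = 0.80 × 23.3200 = 18.6560
delay to age 7: R₀ = 0.80 × (0.85 × 32) = 0.80 × 27.2000 = 21.7600
Higher: delay to age 7 (21.7600).

21.76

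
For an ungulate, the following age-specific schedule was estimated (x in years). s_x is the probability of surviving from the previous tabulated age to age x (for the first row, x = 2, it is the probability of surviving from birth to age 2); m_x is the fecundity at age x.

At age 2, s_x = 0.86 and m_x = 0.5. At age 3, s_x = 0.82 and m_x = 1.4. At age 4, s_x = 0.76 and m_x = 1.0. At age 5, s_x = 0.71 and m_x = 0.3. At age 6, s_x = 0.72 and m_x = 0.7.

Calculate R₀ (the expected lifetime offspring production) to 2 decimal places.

2.26

Survivorship from birth: l_x = s_2·s_3·…·s_x.
  l_2 = 0.86000
  l_3 = 0.70520
  l_4 = 0.53595
  l_5 = 0.38053
  l_6 = 0.27398
R₀ = Σ l_x m_x:
  age 2: 0.86000 × 0.5 = 0.4300
  age 3: 0.70520 × 1.4 = 0.9873
  age 4: 0.53595 × 1.0 = 0.5360
  age 5: 0.38053 × 0.3 = 0.1142
  age 6: 0.27398 × 0.7 = 0.1918
R₀ = 0.4300 + 0.9873 + 0.5360 + 0.1142 + 0.1918 = 2.2592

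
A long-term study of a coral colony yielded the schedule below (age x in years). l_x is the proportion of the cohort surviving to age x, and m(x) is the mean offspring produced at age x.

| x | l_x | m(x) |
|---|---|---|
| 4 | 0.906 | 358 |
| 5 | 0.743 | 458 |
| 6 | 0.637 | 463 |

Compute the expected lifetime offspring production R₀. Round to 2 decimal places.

959.57

R₀ = Σ l_x m(x):
  age 4: 0.906 × 358 = 324.3480
  age 5: 0.743 × 458 = 340.2940
  age 6: 0.637 × 463 = 294.9310
R₀ = 324.3480 + 340.2940 + 294.9310 = 959.5730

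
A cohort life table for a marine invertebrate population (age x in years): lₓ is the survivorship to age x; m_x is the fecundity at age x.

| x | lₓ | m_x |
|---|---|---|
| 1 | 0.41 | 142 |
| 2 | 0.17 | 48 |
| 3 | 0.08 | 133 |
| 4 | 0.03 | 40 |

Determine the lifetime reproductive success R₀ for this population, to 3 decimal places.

78.220

R₀ = Σ lₓ m_x:
  age 1: 0.41 × 142 = 58.2200
  age 2: 0.17 × 48 = 8.1600
  age 3: 0.08 × 133 = 10.6400
  age 4: 0.03 × 40 = 1.2000
R₀ = 58.2200 + 8.1600 + 10.6400 + 1.2000 = 78.2200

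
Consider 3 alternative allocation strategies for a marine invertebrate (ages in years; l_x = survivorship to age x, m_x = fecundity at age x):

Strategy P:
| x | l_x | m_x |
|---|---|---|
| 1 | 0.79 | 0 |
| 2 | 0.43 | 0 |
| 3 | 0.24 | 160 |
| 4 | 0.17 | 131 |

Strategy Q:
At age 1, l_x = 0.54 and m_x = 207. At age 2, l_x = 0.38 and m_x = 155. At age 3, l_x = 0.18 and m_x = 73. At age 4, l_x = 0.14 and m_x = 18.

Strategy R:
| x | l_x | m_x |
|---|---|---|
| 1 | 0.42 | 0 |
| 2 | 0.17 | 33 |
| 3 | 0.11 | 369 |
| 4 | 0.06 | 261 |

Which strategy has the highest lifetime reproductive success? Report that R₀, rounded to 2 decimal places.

Strategy P: R₀ = 0.79×0 + 0.43×0 + 0.24×160 + 0.17×131 = 60.6700
Strategy Q: R₀ = 0.54×207 + 0.38×155 + 0.18×73 + 0.14×18 = 186.3400
Strategy R: R₀ = 0.42×0 + 0.17×33 + 0.11×369 + 0.06×261 = 61.8600
Highest R₀: strategy Q with 186.3400.

186.34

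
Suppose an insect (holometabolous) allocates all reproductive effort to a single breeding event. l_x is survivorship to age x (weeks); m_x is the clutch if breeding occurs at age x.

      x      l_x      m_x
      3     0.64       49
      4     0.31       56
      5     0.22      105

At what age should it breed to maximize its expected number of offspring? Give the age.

3

Expected offspring if breeding at age x = l_x × m_x:
  age 3: 0.64 × 49 = 31.360
  age 4: 0.31 × 56 = 17.360
  age 5: 0.22 × 105 = 23.100
Maximum at age 3 (31.360).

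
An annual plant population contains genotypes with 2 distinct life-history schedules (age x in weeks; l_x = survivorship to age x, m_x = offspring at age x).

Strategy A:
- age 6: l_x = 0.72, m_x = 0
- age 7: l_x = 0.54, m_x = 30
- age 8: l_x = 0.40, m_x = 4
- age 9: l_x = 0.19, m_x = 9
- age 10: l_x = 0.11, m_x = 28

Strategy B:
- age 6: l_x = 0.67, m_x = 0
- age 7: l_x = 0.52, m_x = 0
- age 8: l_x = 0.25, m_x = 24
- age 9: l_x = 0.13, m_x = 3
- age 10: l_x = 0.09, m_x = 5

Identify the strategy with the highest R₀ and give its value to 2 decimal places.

Strategy A: R₀ = 0.72×0 + 0.54×30 + 0.40×4 + 0.19×9 + 0.11×28 = 22.5900
Strategy B: R₀ = 0.67×0 + 0.52×0 + 0.25×24 + 0.13×3 + 0.09×5 = 6.8400
Highest R₀: strategy A with 22.5900.

22.59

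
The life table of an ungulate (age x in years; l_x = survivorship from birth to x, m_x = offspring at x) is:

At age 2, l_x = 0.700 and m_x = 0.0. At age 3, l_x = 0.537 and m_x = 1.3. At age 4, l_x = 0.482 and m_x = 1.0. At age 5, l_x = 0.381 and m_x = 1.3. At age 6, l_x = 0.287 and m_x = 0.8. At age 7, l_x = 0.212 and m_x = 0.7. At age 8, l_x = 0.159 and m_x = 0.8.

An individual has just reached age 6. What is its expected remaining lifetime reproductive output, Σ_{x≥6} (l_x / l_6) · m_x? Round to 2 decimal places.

1.76

l_6 = 0.287. Conditional survival from age 6 to x is l_x / l_6.
  x=6: (0.287/0.287) × 0.8 = 0.8000
  x=7: (0.212/0.287) × 0.7 = 0.5171
  x=8: (0.159/0.287) × 0.8 = 0.4432
Sum = 0.8000 + 0.5171 + 0.4432 = 1.7603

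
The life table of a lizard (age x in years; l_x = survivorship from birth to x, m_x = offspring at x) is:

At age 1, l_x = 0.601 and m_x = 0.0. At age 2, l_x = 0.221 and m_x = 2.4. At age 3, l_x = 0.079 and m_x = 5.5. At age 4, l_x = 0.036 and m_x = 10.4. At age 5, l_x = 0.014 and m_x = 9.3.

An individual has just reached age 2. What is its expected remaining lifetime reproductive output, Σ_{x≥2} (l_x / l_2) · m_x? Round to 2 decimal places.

6.65

l_2 = 0.221. Conditional survival from age 2 to x is l_x / l_2.
  x=2: (0.221/0.221) × 2.4 = 2.4000
  x=3: (0.079/0.221) × 5.5 = 1.9661
  x=4: (0.036/0.221) × 10.4 = 1.6941
  x=5: (0.014/0.221) × 9.3 = 0.5891
Sum = 2.4000 + 1.9661 + 1.6941 + 0.5891 = 6.6493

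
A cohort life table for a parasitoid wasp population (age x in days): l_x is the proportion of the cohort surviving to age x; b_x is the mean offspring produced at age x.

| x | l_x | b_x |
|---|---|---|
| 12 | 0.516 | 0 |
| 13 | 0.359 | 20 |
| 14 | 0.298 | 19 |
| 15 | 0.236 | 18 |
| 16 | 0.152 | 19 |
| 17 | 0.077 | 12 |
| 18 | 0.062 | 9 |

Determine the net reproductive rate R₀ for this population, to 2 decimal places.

R₀ = Σ l_x b_x:
  age 12: 0.516 × 0 = 0.0000
  age 13: 0.359 × 20 = 7.1800
  age 14: 0.298 × 19 = 5.6620
  age 15: 0.236 × 18 = 4.2480
  age 16: 0.152 × 19 = 2.8880
  age 17: 0.077 × 12 = 0.9240
  age 18: 0.062 × 9 = 0.5580
R₀ = 0.0000 + 7.1800 + 5.6620 + 4.2480 + 2.8880 + 0.9240 + 0.5580 = 21.4600

21.46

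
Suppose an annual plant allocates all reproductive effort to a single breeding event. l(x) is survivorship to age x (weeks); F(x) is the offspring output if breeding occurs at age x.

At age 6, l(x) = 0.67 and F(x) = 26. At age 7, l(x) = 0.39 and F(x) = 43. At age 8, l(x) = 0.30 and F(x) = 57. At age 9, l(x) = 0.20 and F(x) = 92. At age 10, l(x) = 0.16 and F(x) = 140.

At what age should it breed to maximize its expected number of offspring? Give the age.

Expected offspring if breeding at age x = l(x) × F(x):
  age 6: 0.67 × 26 = 17.420
  age 7: 0.39 × 43 = 16.770
  age 8: 0.30 × 57 = 17.100
  age 9: 0.20 × 92 = 18.400
  age 10: 0.16 × 140 = 22.400
Maximum at age 10 (22.400).

10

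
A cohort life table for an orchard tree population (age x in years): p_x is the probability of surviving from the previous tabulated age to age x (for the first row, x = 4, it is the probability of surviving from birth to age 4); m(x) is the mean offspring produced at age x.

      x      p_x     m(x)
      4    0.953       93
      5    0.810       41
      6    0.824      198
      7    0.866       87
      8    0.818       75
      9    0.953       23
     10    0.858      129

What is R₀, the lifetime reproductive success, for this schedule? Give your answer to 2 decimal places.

385.34

Survivorship from birth: l_x = p_4·p_5·…·p_x.
  l_4 = 0.95300
  l_5 = 0.77193
  l_6 = 0.63607
  l_7 = 0.55084
  l_8 = 0.45058
  l_9 = 0.42941
  l_10 = 0.36843
R₀ = Σ l_x m(x):
  age 4: 0.95300 × 93 = 88.6290
  age 5: 0.77193 × 41 = 31.6491
  age 6: 0.63607 × 198 = 125.9419
  age 7: 0.55084 × 87 = 47.9231
  age 8: 0.45058 × 75 = 33.7935
  age 9: 0.42941 × 23 = 9.8764
  age 10: 0.36843 × 129 = 47.5275
R₀ = 88.6290 + 31.6491 + 125.9419 + 47.9231 + 33.7935 + 9.8764 + 47.5275 = 385.3405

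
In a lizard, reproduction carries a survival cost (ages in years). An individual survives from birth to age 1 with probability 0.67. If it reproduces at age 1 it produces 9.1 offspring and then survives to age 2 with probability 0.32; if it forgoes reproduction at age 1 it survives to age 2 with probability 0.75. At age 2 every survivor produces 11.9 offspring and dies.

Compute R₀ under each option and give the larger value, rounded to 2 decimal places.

8.65

breed at age 1: R₀ = 0.67 × (9.1 + 0.32 × 11.9) = 0.67 × 12.9080 = 8.6484
delay to age 2: R₀ = 0.67 × (0.75 × 11.9) = 0.67 × 8.9250 = 5.9798
Higher: breed at age 1 (8.6484).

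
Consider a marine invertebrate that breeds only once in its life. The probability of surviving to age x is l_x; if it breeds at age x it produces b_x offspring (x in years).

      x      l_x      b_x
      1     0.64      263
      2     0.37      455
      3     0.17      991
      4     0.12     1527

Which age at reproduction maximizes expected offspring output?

Expected offspring if breeding at age x = l_x × b_x:
  age 1: 0.64 × 263 = 168.320
  age 2: 0.37 × 455 = 168.350
  age 3: 0.17 × 991 = 168.470
  age 4: 0.12 × 1527 = 183.240
Maximum at age 4 (183.240).

4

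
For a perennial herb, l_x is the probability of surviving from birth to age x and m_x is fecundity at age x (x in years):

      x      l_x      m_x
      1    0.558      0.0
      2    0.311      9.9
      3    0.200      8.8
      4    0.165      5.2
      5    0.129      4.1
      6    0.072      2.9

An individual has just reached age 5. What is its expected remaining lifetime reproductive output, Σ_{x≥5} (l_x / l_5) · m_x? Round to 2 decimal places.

5.72

l_5 = 0.129. Conditional survival from age 5 to x is l_x / l_5.
  x=5: (0.129/0.129) × 4.1 = 4.1000
  x=6: (0.072/0.129) × 2.9 = 1.6186
Sum = 4.1000 + 1.6186 = 5.7186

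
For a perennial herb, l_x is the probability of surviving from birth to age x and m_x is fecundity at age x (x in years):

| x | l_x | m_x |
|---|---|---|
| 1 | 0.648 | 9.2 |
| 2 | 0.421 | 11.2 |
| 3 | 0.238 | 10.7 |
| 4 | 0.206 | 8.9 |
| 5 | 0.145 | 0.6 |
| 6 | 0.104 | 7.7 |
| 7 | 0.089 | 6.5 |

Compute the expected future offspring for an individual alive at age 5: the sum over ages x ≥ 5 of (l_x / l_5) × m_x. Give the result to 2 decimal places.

10.11

l_5 = 0.145. Conditional survival from age 5 to x is l_x / l_5.
  x=5: (0.145/0.145) × 0.6 = 0.6000
  x=6: (0.104/0.145) × 7.7 = 5.5228
  x=7: (0.089/0.145) × 6.5 = 3.9897
Sum = 0.6000 + 5.5228 + 3.9897 = 10.1124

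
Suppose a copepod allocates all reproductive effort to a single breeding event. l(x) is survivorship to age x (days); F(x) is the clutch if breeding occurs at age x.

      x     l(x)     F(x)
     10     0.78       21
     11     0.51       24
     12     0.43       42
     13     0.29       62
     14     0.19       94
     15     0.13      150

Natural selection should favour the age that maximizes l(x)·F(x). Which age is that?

Expected offspring if breeding at age x = l(x) × F(x):
  age 10: 0.78 × 21 = 16.380
  age 11: 0.51 × 24 = 12.240
  age 12: 0.43 × 42 = 18.060
  age 13: 0.29 × 62 = 17.980
  age 14: 0.19 × 94 = 17.860
  age 15: 0.13 × 150 = 19.500
Maximum at age 15 (19.500).

15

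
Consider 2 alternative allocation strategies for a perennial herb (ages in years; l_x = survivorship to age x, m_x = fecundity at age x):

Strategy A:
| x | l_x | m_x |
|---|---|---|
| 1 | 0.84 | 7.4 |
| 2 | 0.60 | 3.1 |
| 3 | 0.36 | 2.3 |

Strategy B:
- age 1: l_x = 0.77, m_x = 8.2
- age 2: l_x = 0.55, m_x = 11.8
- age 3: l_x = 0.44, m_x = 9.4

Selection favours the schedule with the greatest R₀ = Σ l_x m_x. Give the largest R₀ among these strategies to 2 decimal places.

16.94

Strategy A: R₀ = 0.84×7.4 + 0.60×3.1 + 0.36×2.3 = 8.9040
Strategy B: R₀ = 0.77×8.2 + 0.55×11.8 + 0.44×9.4 = 16.9400
Highest R₀: strategy B with 16.9400.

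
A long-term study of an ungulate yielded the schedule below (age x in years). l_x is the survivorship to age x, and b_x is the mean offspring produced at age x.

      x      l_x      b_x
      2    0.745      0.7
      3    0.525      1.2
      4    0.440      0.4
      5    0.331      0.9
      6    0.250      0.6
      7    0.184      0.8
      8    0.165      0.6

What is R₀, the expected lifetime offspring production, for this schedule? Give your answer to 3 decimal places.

2.022

R₀ = Σ l_x b_x:
  age 2: 0.745 × 0.7 = 0.5215
  age 3: 0.525 × 1.2 = 0.6300
  age 4: 0.440 × 0.4 = 0.1760
  age 5: 0.331 × 0.9 = 0.2979
  age 6: 0.250 × 0.6 = 0.1500
  age 7: 0.184 × 0.8 = 0.1472
  age 8: 0.165 × 0.6 = 0.0990
R₀ = 0.5215 + 0.6300 + 0.1760 + 0.2979 + 0.1500 + 0.1472 + 0.0990 = 2.0216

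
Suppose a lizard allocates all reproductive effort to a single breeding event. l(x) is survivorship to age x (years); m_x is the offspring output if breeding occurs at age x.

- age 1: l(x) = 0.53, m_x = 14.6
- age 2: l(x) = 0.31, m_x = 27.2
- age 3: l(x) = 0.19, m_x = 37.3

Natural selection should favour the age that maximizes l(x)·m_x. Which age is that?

Expected offspring if breeding at age x = l(x) × m_x:
  age 1: 0.53 × 14.6 = 7.738
  age 2: 0.31 × 27.2 = 8.432
  age 3: 0.19 × 37.3 = 7.087
Maximum at age 2 (8.432).

2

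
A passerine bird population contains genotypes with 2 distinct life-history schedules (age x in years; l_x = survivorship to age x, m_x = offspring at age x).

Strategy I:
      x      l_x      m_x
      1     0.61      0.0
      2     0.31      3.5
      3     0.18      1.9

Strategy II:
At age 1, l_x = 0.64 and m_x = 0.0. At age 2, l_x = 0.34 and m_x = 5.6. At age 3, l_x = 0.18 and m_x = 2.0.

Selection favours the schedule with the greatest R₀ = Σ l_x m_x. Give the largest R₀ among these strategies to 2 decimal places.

2.26

Strategy I: R₀ = 0.61×0.0 + 0.31×3.5 + 0.18×1.9 = 1.4270
Strategy II: R₀ = 0.64×0.0 + 0.34×5.6 + 0.18×2.0 = 2.2640
Highest R₀: strategy II with 2.2640.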